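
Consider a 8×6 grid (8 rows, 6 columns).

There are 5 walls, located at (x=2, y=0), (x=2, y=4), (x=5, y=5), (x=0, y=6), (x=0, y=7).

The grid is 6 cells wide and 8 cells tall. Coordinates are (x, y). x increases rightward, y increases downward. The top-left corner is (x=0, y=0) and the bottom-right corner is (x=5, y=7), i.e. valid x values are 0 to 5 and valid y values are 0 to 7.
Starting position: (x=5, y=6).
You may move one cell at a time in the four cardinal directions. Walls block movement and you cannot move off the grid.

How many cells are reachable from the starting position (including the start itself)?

BFS flood-fill from (x=5, y=6):
  Distance 0: (x=5, y=6)
  Distance 1: (x=4, y=6), (x=5, y=7)
  Distance 2: (x=4, y=5), (x=3, y=6), (x=4, y=7)
  Distance 3: (x=4, y=4), (x=3, y=5), (x=2, y=6), (x=3, y=7)
  Distance 4: (x=4, y=3), (x=3, y=4), (x=5, y=4), (x=2, y=5), (x=1, y=6), (x=2, y=7)
  Distance 5: (x=4, y=2), (x=3, y=3), (x=5, y=3), (x=1, y=5), (x=1, y=7)
  Distance 6: (x=4, y=1), (x=3, y=2), (x=5, y=2), (x=2, y=3), (x=1, y=4), (x=0, y=5)
  Distance 7: (x=4, y=0), (x=3, y=1), (x=5, y=1), (x=2, y=2), (x=1, y=3), (x=0, y=4)
  Distance 8: (x=3, y=0), (x=5, y=0), (x=2, y=1), (x=1, y=2), (x=0, y=3)
  Distance 9: (x=1, y=1), (x=0, y=2)
  Distance 10: (x=1, y=0), (x=0, y=1)
  Distance 11: (x=0, y=0)
Total reachable: 43 (grid has 43 open cells total)

Answer: Reachable cells: 43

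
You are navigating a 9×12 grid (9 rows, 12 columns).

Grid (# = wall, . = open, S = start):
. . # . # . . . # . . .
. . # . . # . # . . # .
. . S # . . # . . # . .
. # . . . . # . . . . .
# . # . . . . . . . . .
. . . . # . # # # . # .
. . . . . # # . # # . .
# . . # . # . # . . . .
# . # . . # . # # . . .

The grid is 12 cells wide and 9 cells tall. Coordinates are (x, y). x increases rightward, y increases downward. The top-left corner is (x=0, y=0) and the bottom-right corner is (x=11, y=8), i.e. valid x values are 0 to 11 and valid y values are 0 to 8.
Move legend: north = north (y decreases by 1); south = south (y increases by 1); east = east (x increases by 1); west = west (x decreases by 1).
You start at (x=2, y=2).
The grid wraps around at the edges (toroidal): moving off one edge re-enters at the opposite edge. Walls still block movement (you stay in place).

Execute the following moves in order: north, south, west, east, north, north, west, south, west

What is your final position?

Start: (x=2, y=2)
  north (north): blocked, stay at (x=2, y=2)
  south (south): (x=2, y=2) -> (x=2, y=3)
  west (west): blocked, stay at (x=2, y=3)
  east (east): (x=2, y=3) -> (x=3, y=3)
  north (north): blocked, stay at (x=3, y=3)
  north (north): blocked, stay at (x=3, y=3)
  west (west): (x=3, y=3) -> (x=2, y=3)
  south (south): blocked, stay at (x=2, y=3)
  west (west): blocked, stay at (x=2, y=3)
Final: (x=2, y=3)

Answer: Final position: (x=2, y=3)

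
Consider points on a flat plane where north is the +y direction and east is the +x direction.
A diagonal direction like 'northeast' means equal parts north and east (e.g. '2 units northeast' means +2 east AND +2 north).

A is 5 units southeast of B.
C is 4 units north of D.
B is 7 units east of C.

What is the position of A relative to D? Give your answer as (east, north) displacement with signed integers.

Answer: A is at (east=12, north=-1) relative to D.

Derivation:
Place D at the origin (east=0, north=0).
  C is 4 units north of D: delta (east=+0, north=+4); C at (east=0, north=4).
  B is 7 units east of C: delta (east=+7, north=+0); B at (east=7, north=4).
  A is 5 units southeast of B: delta (east=+5, north=-5); A at (east=12, north=-1).
Therefore A relative to D: (east=12, north=-1).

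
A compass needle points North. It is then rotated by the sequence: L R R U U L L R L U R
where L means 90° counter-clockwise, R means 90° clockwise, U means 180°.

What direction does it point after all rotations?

Start: North
  L (left (90° counter-clockwise)) -> West
  R (right (90° clockwise)) -> North
  R (right (90° clockwise)) -> East
  U (U-turn (180°)) -> West
  U (U-turn (180°)) -> East
  L (left (90° counter-clockwise)) -> North
  L (left (90° counter-clockwise)) -> West
  R (right (90° clockwise)) -> North
  L (left (90° counter-clockwise)) -> West
  U (U-turn (180°)) -> East
  R (right (90° clockwise)) -> South
Final: South

Answer: Final heading: South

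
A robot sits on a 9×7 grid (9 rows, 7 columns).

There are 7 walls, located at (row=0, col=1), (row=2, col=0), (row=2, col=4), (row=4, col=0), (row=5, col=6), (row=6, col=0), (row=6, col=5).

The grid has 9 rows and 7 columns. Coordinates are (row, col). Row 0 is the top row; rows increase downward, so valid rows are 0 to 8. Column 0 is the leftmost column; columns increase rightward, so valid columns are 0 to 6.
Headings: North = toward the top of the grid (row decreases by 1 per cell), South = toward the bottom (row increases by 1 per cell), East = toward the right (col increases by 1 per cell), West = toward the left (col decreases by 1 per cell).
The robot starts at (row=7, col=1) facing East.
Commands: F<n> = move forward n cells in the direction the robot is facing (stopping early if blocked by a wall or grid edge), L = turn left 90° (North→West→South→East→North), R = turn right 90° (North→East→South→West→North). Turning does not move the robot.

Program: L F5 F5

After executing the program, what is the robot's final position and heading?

Start: (row=7, col=1), facing East
  L: turn left, now facing North
  F5: move forward 5, now at (row=2, col=1)
  F5: move forward 1/5 (blocked), now at (row=1, col=1)
Final: (row=1, col=1), facing North

Answer: Final position: (row=1, col=1), facing North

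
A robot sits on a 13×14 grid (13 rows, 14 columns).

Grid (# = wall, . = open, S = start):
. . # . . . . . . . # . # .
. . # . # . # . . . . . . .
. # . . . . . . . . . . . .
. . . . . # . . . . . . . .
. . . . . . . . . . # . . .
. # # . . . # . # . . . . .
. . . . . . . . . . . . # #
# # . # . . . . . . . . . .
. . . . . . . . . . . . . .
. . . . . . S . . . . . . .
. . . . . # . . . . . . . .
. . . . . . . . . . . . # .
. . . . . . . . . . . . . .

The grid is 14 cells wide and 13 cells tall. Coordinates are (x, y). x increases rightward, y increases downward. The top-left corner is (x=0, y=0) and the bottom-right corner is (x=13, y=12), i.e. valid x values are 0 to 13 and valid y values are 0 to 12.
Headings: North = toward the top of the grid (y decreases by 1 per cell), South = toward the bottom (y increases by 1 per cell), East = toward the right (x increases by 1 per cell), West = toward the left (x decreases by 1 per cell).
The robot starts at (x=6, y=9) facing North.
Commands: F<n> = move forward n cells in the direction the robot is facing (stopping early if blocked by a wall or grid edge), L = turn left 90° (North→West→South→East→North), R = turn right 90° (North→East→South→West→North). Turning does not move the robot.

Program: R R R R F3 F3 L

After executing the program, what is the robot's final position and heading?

Answer: Final position: (x=6, y=6), facing West

Derivation:
Start: (x=6, y=9), facing North
  R: turn right, now facing East
  R: turn right, now facing South
  R: turn right, now facing West
  R: turn right, now facing North
  F3: move forward 3, now at (x=6, y=6)
  F3: move forward 0/3 (blocked), now at (x=6, y=6)
  L: turn left, now facing West
Final: (x=6, y=6), facing West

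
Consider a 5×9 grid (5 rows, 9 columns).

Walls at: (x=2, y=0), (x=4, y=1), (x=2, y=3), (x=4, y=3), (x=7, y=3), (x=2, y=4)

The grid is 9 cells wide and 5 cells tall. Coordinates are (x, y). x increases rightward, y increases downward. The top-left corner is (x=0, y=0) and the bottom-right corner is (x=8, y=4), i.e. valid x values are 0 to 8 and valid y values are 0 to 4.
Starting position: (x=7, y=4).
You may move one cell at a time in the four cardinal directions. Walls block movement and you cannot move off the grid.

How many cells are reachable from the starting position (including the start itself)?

BFS flood-fill from (x=7, y=4):
  Distance 0: (x=7, y=4)
  Distance 1: (x=6, y=4), (x=8, y=4)
  Distance 2: (x=6, y=3), (x=8, y=3), (x=5, y=4)
  Distance 3: (x=6, y=2), (x=8, y=2), (x=5, y=3), (x=4, y=4)
  Distance 4: (x=6, y=1), (x=8, y=1), (x=5, y=2), (x=7, y=2), (x=3, y=4)
  Distance 5: (x=6, y=0), (x=8, y=0), (x=5, y=1), (x=7, y=1), (x=4, y=2), (x=3, y=3)
  Distance 6: (x=5, y=0), (x=7, y=0), (x=3, y=2)
  Distance 7: (x=4, y=0), (x=3, y=1), (x=2, y=2)
  Distance 8: (x=3, y=0), (x=2, y=1), (x=1, y=2)
  Distance 9: (x=1, y=1), (x=0, y=2), (x=1, y=3)
  Distance 10: (x=1, y=0), (x=0, y=1), (x=0, y=3), (x=1, y=4)
  Distance 11: (x=0, y=0), (x=0, y=4)
Total reachable: 39 (grid has 39 open cells total)

Answer: Reachable cells: 39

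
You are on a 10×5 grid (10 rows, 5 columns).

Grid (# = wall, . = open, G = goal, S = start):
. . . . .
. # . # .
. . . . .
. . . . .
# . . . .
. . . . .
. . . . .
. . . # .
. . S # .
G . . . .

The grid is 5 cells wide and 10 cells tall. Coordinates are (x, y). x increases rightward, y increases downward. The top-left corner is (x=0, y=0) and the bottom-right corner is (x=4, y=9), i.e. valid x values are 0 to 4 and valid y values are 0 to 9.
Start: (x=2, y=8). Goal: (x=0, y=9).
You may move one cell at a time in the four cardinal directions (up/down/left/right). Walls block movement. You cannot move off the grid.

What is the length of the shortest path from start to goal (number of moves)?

Answer: Shortest path length: 3

Derivation:
BFS from (x=2, y=8) until reaching (x=0, y=9):
  Distance 0: (x=2, y=8)
  Distance 1: (x=2, y=7), (x=1, y=8), (x=2, y=9)
  Distance 2: (x=2, y=6), (x=1, y=7), (x=0, y=8), (x=1, y=9), (x=3, y=9)
  Distance 3: (x=2, y=5), (x=1, y=6), (x=3, y=6), (x=0, y=7), (x=0, y=9), (x=4, y=9)  <- goal reached here
One shortest path (3 moves): (x=2, y=8) -> (x=1, y=8) -> (x=0, y=8) -> (x=0, y=9)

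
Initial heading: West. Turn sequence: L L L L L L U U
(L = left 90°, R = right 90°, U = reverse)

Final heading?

Start: West
  L (left (90° counter-clockwise)) -> South
  L (left (90° counter-clockwise)) -> East
  L (left (90° counter-clockwise)) -> North
  L (left (90° counter-clockwise)) -> West
  L (left (90° counter-clockwise)) -> South
  L (left (90° counter-clockwise)) -> East
  U (U-turn (180°)) -> West
  U (U-turn (180°)) -> East
Final: East

Answer: Final heading: East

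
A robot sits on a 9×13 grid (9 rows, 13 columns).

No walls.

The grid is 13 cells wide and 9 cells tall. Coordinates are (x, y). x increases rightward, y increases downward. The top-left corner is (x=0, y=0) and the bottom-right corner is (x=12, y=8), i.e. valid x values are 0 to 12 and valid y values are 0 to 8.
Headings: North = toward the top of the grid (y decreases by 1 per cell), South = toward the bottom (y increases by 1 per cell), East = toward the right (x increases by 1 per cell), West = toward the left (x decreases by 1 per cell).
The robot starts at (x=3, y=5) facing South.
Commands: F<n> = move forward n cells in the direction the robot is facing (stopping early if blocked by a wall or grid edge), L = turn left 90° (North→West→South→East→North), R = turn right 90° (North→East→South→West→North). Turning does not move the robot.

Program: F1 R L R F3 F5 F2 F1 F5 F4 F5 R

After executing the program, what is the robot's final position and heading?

Start: (x=3, y=5), facing South
  F1: move forward 1, now at (x=3, y=6)
  R: turn right, now facing West
  L: turn left, now facing South
  R: turn right, now facing West
  F3: move forward 3, now at (x=0, y=6)
  F5: move forward 0/5 (blocked), now at (x=0, y=6)
  F2: move forward 0/2 (blocked), now at (x=0, y=6)
  F1: move forward 0/1 (blocked), now at (x=0, y=6)
  F5: move forward 0/5 (blocked), now at (x=0, y=6)
  F4: move forward 0/4 (blocked), now at (x=0, y=6)
  F5: move forward 0/5 (blocked), now at (x=0, y=6)
  R: turn right, now facing North
Final: (x=0, y=6), facing North

Answer: Final position: (x=0, y=6), facing North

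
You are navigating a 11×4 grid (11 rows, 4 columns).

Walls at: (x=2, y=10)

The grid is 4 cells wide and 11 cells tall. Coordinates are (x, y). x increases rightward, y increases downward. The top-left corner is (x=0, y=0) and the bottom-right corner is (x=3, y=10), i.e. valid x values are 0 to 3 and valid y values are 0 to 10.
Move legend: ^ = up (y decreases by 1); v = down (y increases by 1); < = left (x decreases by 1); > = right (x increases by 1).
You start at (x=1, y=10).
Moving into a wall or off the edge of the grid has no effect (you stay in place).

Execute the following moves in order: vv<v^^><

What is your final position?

Start: (x=1, y=10)
  v (down): blocked, stay at (x=1, y=10)
  v (down): blocked, stay at (x=1, y=10)
  < (left): (x=1, y=10) -> (x=0, y=10)
  v (down): blocked, stay at (x=0, y=10)
  ^ (up): (x=0, y=10) -> (x=0, y=9)
  ^ (up): (x=0, y=9) -> (x=0, y=8)
  > (right): (x=0, y=8) -> (x=1, y=8)
  < (left): (x=1, y=8) -> (x=0, y=8)
Final: (x=0, y=8)

Answer: Final position: (x=0, y=8)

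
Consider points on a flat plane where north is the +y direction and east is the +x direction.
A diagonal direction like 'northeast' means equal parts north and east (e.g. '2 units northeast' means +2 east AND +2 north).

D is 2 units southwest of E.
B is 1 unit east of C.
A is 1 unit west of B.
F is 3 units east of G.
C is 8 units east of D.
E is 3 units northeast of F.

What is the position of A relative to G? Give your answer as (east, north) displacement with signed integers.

Place G at the origin (east=0, north=0).
  F is 3 units east of G: delta (east=+3, north=+0); F at (east=3, north=0).
  E is 3 units northeast of F: delta (east=+3, north=+3); E at (east=6, north=3).
  D is 2 units southwest of E: delta (east=-2, north=-2); D at (east=4, north=1).
  C is 8 units east of D: delta (east=+8, north=+0); C at (east=12, north=1).
  B is 1 unit east of C: delta (east=+1, north=+0); B at (east=13, north=1).
  A is 1 unit west of B: delta (east=-1, north=+0); A at (east=12, north=1).
Therefore A relative to G: (east=12, north=1).

Answer: A is at (east=12, north=1) relative to G.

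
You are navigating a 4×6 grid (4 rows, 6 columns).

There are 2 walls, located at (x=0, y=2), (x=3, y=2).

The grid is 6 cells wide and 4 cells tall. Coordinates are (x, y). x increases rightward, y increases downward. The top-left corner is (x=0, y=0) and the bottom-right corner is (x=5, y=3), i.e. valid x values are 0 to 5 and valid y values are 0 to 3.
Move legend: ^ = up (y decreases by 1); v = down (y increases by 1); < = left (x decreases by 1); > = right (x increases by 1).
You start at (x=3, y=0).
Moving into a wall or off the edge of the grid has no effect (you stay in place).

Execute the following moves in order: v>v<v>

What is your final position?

Answer: Final position: (x=5, y=3)

Derivation:
Start: (x=3, y=0)
  v (down): (x=3, y=0) -> (x=3, y=1)
  > (right): (x=3, y=1) -> (x=4, y=1)
  v (down): (x=4, y=1) -> (x=4, y=2)
  < (left): blocked, stay at (x=4, y=2)
  v (down): (x=4, y=2) -> (x=4, y=3)
  > (right): (x=4, y=3) -> (x=5, y=3)
Final: (x=5, y=3)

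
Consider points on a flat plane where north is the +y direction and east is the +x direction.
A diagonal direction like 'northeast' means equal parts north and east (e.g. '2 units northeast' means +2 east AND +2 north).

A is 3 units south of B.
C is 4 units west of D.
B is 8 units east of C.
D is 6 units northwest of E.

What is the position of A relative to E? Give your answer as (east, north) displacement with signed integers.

Place E at the origin (east=0, north=0).
  D is 6 units northwest of E: delta (east=-6, north=+6); D at (east=-6, north=6).
  C is 4 units west of D: delta (east=-4, north=+0); C at (east=-10, north=6).
  B is 8 units east of C: delta (east=+8, north=+0); B at (east=-2, north=6).
  A is 3 units south of B: delta (east=+0, north=-3); A at (east=-2, north=3).
Therefore A relative to E: (east=-2, north=3).

Answer: A is at (east=-2, north=3) relative to E.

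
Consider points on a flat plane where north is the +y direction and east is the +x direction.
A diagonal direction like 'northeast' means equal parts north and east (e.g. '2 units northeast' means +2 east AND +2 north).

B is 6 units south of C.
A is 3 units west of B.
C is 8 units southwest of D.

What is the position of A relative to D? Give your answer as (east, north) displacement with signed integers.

Answer: A is at (east=-11, north=-14) relative to D.

Derivation:
Place D at the origin (east=0, north=0).
  C is 8 units southwest of D: delta (east=-8, north=-8); C at (east=-8, north=-8).
  B is 6 units south of C: delta (east=+0, north=-6); B at (east=-8, north=-14).
  A is 3 units west of B: delta (east=-3, north=+0); A at (east=-11, north=-14).
Therefore A relative to D: (east=-11, north=-14).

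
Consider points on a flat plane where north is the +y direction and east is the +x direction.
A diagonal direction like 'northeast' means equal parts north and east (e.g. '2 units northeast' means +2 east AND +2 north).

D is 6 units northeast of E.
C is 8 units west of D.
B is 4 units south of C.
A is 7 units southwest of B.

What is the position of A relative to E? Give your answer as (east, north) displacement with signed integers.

Place E at the origin (east=0, north=0).
  D is 6 units northeast of E: delta (east=+6, north=+6); D at (east=6, north=6).
  C is 8 units west of D: delta (east=-8, north=+0); C at (east=-2, north=6).
  B is 4 units south of C: delta (east=+0, north=-4); B at (east=-2, north=2).
  A is 7 units southwest of B: delta (east=-7, north=-7); A at (east=-9, north=-5).
Therefore A relative to E: (east=-9, north=-5).

Answer: A is at (east=-9, north=-5) relative to E.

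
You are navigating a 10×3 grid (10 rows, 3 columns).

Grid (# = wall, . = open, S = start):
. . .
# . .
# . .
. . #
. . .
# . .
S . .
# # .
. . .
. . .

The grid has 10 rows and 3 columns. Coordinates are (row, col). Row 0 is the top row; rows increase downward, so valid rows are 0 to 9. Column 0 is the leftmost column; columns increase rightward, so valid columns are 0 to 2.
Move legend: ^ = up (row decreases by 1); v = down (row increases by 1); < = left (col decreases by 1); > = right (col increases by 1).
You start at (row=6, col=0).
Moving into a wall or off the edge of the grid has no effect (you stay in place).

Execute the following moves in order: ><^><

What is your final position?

Answer: Final position: (row=6, col=0)

Derivation:
Start: (row=6, col=0)
  > (right): (row=6, col=0) -> (row=6, col=1)
  < (left): (row=6, col=1) -> (row=6, col=0)
  ^ (up): blocked, stay at (row=6, col=0)
  > (right): (row=6, col=0) -> (row=6, col=1)
  < (left): (row=6, col=1) -> (row=6, col=0)
Final: (row=6, col=0)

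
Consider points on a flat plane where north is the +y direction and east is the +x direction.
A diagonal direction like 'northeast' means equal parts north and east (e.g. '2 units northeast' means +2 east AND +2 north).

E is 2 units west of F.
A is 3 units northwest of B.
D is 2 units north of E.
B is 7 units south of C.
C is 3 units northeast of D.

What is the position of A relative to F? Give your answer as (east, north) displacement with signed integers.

Answer: A is at (east=-2, north=1) relative to F.

Derivation:
Place F at the origin (east=0, north=0).
  E is 2 units west of F: delta (east=-2, north=+0); E at (east=-2, north=0).
  D is 2 units north of E: delta (east=+0, north=+2); D at (east=-2, north=2).
  C is 3 units northeast of D: delta (east=+3, north=+3); C at (east=1, north=5).
  B is 7 units south of C: delta (east=+0, north=-7); B at (east=1, north=-2).
  A is 3 units northwest of B: delta (east=-3, north=+3); A at (east=-2, north=1).
Therefore A relative to F: (east=-2, north=1).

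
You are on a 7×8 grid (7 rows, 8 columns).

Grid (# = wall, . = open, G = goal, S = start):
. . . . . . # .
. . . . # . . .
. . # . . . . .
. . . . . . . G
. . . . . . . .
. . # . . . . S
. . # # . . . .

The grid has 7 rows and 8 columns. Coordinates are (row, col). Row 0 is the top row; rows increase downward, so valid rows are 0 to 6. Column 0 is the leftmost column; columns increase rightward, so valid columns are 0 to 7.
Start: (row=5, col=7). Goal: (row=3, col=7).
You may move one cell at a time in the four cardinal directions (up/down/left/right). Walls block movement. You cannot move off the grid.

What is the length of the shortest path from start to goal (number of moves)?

Answer: Shortest path length: 2

Derivation:
BFS from (row=5, col=7) until reaching (row=3, col=7):
  Distance 0: (row=5, col=7)
  Distance 1: (row=4, col=7), (row=5, col=6), (row=6, col=7)
  Distance 2: (row=3, col=7), (row=4, col=6), (row=5, col=5), (row=6, col=6)  <- goal reached here
One shortest path (2 moves): (row=5, col=7) -> (row=4, col=7) -> (row=3, col=7)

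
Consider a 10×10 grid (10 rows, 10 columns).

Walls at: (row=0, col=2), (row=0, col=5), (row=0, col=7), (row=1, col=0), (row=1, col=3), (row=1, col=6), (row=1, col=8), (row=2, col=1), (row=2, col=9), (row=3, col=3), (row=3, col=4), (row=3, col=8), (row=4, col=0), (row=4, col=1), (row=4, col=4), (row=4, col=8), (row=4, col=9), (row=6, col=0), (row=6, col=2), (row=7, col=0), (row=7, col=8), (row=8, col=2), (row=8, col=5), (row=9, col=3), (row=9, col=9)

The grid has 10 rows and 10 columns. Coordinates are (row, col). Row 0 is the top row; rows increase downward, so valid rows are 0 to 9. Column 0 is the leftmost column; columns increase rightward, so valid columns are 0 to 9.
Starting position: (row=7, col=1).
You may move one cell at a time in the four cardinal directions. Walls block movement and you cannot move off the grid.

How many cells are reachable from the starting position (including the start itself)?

BFS flood-fill from (row=7, col=1):
  Distance 0: (row=7, col=1)
  Distance 1: (row=6, col=1), (row=7, col=2), (row=8, col=1)
  Distance 2: (row=5, col=1), (row=7, col=3), (row=8, col=0), (row=9, col=1)
  Distance 3: (row=5, col=0), (row=5, col=2), (row=6, col=3), (row=7, col=4), (row=8, col=3), (row=9, col=0), (row=9, col=2)
  Distance 4: (row=4, col=2), (row=5, col=3), (row=6, col=4), (row=7, col=5), (row=8, col=4)
  Distance 5: (row=3, col=2), (row=4, col=3), (row=5, col=4), (row=6, col=5), (row=7, col=6), (row=9, col=4)
  Distance 6: (row=2, col=2), (row=3, col=1), (row=5, col=5), (row=6, col=6), (row=7, col=7), (row=8, col=6), (row=9, col=5)
  Distance 7: (row=1, col=2), (row=2, col=3), (row=3, col=0), (row=4, col=5), (row=5, col=6), (row=6, col=7), (row=8, col=7), (row=9, col=6)
  Distance 8: (row=1, col=1), (row=2, col=0), (row=2, col=4), (row=3, col=5), (row=4, col=6), (row=5, col=7), (row=6, col=8), (row=8, col=8), (row=9, col=7)
  Distance 9: (row=0, col=1), (row=1, col=4), (row=2, col=5), (row=3, col=6), (row=4, col=7), (row=5, col=8), (row=6, col=9), (row=8, col=9), (row=9, col=8)
  Distance 10: (row=0, col=0), (row=0, col=4), (row=1, col=5), (row=2, col=6), (row=3, col=7), (row=5, col=9), (row=7, col=9)
  Distance 11: (row=0, col=3), (row=2, col=7)
  Distance 12: (row=1, col=7), (row=2, col=8)
Total reachable: 70 (grid has 75 open cells total)

Answer: Reachable cells: 70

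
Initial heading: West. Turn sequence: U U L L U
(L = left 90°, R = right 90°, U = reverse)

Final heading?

Answer: Final heading: West

Derivation:
Start: West
  U (U-turn (180°)) -> East
  U (U-turn (180°)) -> West
  L (left (90° counter-clockwise)) -> South
  L (left (90° counter-clockwise)) -> East
  U (U-turn (180°)) -> West
Final: West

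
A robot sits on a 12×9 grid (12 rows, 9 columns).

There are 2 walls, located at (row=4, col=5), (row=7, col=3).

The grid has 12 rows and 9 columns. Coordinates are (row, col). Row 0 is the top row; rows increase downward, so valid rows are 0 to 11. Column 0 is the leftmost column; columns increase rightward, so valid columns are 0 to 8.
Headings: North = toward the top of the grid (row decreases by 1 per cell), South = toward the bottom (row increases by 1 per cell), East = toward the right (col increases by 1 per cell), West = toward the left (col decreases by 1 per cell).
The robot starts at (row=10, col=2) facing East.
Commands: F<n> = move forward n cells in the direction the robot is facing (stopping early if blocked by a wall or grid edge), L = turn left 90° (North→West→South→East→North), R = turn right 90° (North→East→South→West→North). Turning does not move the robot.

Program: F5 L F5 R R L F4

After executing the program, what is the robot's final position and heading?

Answer: Final position: (row=5, col=8), facing East

Derivation:
Start: (row=10, col=2), facing East
  F5: move forward 5, now at (row=10, col=7)
  L: turn left, now facing North
  F5: move forward 5, now at (row=5, col=7)
  R: turn right, now facing East
  R: turn right, now facing South
  L: turn left, now facing East
  F4: move forward 1/4 (blocked), now at (row=5, col=8)
Final: (row=5, col=8), facing East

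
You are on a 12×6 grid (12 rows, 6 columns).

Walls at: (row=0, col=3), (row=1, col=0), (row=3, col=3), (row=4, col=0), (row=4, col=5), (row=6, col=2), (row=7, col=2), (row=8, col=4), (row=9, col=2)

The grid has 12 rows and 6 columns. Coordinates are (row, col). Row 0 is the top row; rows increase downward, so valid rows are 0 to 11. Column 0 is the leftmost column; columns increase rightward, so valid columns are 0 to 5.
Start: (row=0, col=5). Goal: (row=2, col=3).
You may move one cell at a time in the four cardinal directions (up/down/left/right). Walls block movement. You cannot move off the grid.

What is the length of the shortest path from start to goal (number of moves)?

BFS from (row=0, col=5) until reaching (row=2, col=3):
  Distance 0: (row=0, col=5)
  Distance 1: (row=0, col=4), (row=1, col=5)
  Distance 2: (row=1, col=4), (row=2, col=5)
  Distance 3: (row=1, col=3), (row=2, col=4), (row=3, col=5)
  Distance 4: (row=1, col=2), (row=2, col=3), (row=3, col=4)  <- goal reached here
One shortest path (4 moves): (row=0, col=5) -> (row=0, col=4) -> (row=1, col=4) -> (row=1, col=3) -> (row=2, col=3)

Answer: Shortest path length: 4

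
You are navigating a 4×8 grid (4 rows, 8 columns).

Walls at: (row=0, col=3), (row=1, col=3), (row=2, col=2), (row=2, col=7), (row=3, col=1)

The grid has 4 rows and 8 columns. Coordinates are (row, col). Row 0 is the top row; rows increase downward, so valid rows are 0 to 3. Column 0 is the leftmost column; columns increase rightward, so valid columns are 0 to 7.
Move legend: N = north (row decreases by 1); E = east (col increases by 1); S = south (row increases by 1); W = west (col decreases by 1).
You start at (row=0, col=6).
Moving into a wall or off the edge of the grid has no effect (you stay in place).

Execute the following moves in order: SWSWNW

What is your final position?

Start: (row=0, col=6)
  S (south): (row=0, col=6) -> (row=1, col=6)
  W (west): (row=1, col=6) -> (row=1, col=5)
  S (south): (row=1, col=5) -> (row=2, col=5)
  W (west): (row=2, col=5) -> (row=2, col=4)
  N (north): (row=2, col=4) -> (row=1, col=4)
  W (west): blocked, stay at (row=1, col=4)
Final: (row=1, col=4)

Answer: Final position: (row=1, col=4)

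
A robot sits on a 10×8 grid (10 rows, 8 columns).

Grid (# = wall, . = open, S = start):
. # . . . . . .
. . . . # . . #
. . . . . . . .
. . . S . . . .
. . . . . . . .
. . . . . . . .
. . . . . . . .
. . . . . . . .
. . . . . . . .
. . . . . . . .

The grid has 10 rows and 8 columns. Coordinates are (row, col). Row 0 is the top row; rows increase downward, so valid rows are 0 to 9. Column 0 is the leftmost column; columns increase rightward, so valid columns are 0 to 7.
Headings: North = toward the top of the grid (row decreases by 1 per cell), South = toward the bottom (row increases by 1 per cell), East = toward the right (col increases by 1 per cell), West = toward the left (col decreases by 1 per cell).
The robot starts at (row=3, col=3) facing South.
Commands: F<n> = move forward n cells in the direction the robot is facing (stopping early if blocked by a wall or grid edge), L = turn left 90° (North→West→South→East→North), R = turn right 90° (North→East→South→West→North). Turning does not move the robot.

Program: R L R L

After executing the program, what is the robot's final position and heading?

Answer: Final position: (row=3, col=3), facing South

Derivation:
Start: (row=3, col=3), facing South
  R: turn right, now facing West
  L: turn left, now facing South
  R: turn right, now facing West
  L: turn left, now facing South
Final: (row=3, col=3), facing South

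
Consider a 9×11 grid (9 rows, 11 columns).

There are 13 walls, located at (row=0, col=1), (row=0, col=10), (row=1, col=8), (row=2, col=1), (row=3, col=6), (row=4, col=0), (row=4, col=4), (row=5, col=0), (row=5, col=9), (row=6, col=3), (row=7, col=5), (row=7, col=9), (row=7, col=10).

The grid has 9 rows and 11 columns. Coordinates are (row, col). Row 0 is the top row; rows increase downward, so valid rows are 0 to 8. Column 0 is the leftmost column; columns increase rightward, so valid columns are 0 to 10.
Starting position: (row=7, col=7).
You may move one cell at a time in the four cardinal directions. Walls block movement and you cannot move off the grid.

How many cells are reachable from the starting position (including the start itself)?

Answer: Reachable cells: 86

Derivation:
BFS flood-fill from (row=7, col=7):
  Distance 0: (row=7, col=7)
  Distance 1: (row=6, col=7), (row=7, col=6), (row=7, col=8), (row=8, col=7)
  Distance 2: (row=5, col=7), (row=6, col=6), (row=6, col=8), (row=8, col=6), (row=8, col=8)
  Distance 3: (row=4, col=7), (row=5, col=6), (row=5, col=8), (row=6, col=5), (row=6, col=9), (row=8, col=5), (row=8, col=9)
  Distance 4: (row=3, col=7), (row=4, col=6), (row=4, col=8), (row=5, col=5), (row=6, col=4), (row=6, col=10), (row=8, col=4), (row=8, col=10)
  Distance 5: (row=2, col=7), (row=3, col=8), (row=4, col=5), (row=4, col=9), (row=5, col=4), (row=5, col=10), (row=7, col=4), (row=8, col=3)
  Distance 6: (row=1, col=7), (row=2, col=6), (row=2, col=8), (row=3, col=5), (row=3, col=9), (row=4, col=10), (row=5, col=3), (row=7, col=3), (row=8, col=2)
  Distance 7: (row=0, col=7), (row=1, col=6), (row=2, col=5), (row=2, col=9), (row=3, col=4), (row=3, col=10), (row=4, col=3), (row=5, col=2), (row=7, col=2), (row=8, col=1)
  Distance 8: (row=0, col=6), (row=0, col=8), (row=1, col=5), (row=1, col=9), (row=2, col=4), (row=2, col=10), (row=3, col=3), (row=4, col=2), (row=5, col=1), (row=6, col=2), (row=7, col=1), (row=8, col=0)
  Distance 9: (row=0, col=5), (row=0, col=9), (row=1, col=4), (row=1, col=10), (row=2, col=3), (row=3, col=2), (row=4, col=1), (row=6, col=1), (row=7, col=0)
  Distance 10: (row=0, col=4), (row=1, col=3), (row=2, col=2), (row=3, col=1), (row=6, col=0)
  Distance 11: (row=0, col=3), (row=1, col=2), (row=3, col=0)
  Distance 12: (row=0, col=2), (row=1, col=1), (row=2, col=0)
  Distance 13: (row=1, col=0)
  Distance 14: (row=0, col=0)
Total reachable: 86 (grid has 86 open cells total)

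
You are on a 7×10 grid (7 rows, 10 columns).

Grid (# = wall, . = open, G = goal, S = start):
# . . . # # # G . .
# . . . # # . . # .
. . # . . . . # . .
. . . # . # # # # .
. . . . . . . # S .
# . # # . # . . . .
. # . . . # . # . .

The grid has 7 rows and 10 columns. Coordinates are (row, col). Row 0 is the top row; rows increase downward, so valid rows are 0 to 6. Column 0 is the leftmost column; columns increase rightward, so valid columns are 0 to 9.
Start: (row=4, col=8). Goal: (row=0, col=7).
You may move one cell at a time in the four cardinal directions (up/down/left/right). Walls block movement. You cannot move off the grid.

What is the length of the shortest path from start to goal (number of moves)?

Answer: Shortest path length: 7

Derivation:
BFS from (row=4, col=8) until reaching (row=0, col=7):
  Distance 0: (row=4, col=8)
  Distance 1: (row=4, col=9), (row=5, col=8)
  Distance 2: (row=3, col=9), (row=5, col=7), (row=5, col=9), (row=6, col=8)
  Distance 3: (row=2, col=9), (row=5, col=6), (row=6, col=9)
  Distance 4: (row=1, col=9), (row=2, col=8), (row=4, col=6), (row=6, col=6)
  Distance 5: (row=0, col=9), (row=4, col=5)
  Distance 6: (row=0, col=8), (row=4, col=4)
  Distance 7: (row=0, col=7), (row=3, col=4), (row=4, col=3), (row=5, col=4)  <- goal reached here
One shortest path (7 moves): (row=4, col=8) -> (row=4, col=9) -> (row=3, col=9) -> (row=2, col=9) -> (row=1, col=9) -> (row=0, col=9) -> (row=0, col=8) -> (row=0, col=7)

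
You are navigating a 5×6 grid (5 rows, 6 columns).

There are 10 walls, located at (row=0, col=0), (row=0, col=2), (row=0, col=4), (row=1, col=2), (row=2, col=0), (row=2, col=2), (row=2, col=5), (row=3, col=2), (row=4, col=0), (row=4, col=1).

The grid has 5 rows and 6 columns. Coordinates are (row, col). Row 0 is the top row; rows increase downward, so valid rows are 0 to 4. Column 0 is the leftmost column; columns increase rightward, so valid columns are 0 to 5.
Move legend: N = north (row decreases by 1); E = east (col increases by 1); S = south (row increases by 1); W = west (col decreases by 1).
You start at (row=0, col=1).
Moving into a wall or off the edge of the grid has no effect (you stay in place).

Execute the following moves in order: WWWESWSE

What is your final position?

Start: (row=0, col=1)
  [×3]W (west): blocked, stay at (row=0, col=1)
  E (east): blocked, stay at (row=0, col=1)
  S (south): (row=0, col=1) -> (row=1, col=1)
  W (west): (row=1, col=1) -> (row=1, col=0)
  S (south): blocked, stay at (row=1, col=0)
  E (east): (row=1, col=0) -> (row=1, col=1)
Final: (row=1, col=1)

Answer: Final position: (row=1, col=1)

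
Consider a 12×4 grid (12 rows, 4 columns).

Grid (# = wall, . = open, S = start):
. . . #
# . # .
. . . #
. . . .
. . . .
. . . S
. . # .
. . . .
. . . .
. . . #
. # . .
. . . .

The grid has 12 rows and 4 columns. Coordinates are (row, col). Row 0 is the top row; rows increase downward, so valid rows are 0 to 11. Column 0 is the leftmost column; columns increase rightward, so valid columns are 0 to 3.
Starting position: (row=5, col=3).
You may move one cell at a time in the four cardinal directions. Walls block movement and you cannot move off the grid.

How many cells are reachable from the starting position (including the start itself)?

Answer: Reachable cells: 40

Derivation:
BFS flood-fill from (row=5, col=3):
  Distance 0: (row=5, col=3)
  Distance 1: (row=4, col=3), (row=5, col=2), (row=6, col=3)
  Distance 2: (row=3, col=3), (row=4, col=2), (row=5, col=1), (row=7, col=3)
  Distance 3: (row=3, col=2), (row=4, col=1), (row=5, col=0), (row=6, col=1), (row=7, col=2), (row=8, col=3)
  Distance 4: (row=2, col=2), (row=3, col=1), (row=4, col=0), (row=6, col=0), (row=7, col=1), (row=8, col=2)
  Distance 5: (row=2, col=1), (row=3, col=0), (row=7, col=0), (row=8, col=1), (row=9, col=2)
  Distance 6: (row=1, col=1), (row=2, col=0), (row=8, col=0), (row=9, col=1), (row=10, col=2)
  Distance 7: (row=0, col=1), (row=9, col=0), (row=10, col=3), (row=11, col=2)
  Distance 8: (row=0, col=0), (row=0, col=2), (row=10, col=0), (row=11, col=1), (row=11, col=3)
  Distance 9: (row=11, col=0)
Total reachable: 40 (grid has 41 open cells total)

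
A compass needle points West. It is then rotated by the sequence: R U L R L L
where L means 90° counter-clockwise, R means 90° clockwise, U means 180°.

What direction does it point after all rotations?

Answer: Final heading: North

Derivation:
Start: West
  R (right (90° clockwise)) -> North
  U (U-turn (180°)) -> South
  L (left (90° counter-clockwise)) -> East
  R (right (90° clockwise)) -> South
  L (left (90° counter-clockwise)) -> East
  L (left (90° counter-clockwise)) -> North
Final: North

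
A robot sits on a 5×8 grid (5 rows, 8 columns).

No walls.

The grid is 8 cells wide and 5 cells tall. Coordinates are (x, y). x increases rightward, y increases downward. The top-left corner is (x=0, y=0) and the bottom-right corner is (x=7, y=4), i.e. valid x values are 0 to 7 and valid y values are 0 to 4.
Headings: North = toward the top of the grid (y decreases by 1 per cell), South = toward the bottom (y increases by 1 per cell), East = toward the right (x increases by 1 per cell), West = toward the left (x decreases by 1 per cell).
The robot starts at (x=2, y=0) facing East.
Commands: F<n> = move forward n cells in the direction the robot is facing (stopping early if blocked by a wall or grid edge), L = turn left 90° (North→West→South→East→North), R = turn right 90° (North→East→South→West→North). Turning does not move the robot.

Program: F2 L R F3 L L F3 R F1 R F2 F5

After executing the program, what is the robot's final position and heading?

Answer: Final position: (x=7, y=0), facing East

Derivation:
Start: (x=2, y=0), facing East
  F2: move forward 2, now at (x=4, y=0)
  L: turn left, now facing North
  R: turn right, now facing East
  F3: move forward 3, now at (x=7, y=0)
  L: turn left, now facing North
  L: turn left, now facing West
  F3: move forward 3, now at (x=4, y=0)
  R: turn right, now facing North
  F1: move forward 0/1 (blocked), now at (x=4, y=0)
  R: turn right, now facing East
  F2: move forward 2, now at (x=6, y=0)
  F5: move forward 1/5 (blocked), now at (x=7, y=0)
Final: (x=7, y=0), facing East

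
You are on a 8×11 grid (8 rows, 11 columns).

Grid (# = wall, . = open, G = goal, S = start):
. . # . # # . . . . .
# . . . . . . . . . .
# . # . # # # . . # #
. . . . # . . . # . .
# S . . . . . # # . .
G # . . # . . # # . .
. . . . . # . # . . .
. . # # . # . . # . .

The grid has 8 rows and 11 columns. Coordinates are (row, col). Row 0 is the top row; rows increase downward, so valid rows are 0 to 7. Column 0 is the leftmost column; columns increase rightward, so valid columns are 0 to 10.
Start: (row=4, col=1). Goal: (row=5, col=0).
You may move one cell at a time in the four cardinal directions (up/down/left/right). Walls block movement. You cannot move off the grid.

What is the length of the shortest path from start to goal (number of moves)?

Answer: Shortest path length: 6

Derivation:
BFS from (row=4, col=1) until reaching (row=5, col=0):
  Distance 0: (row=4, col=1)
  Distance 1: (row=3, col=1), (row=4, col=2)
  Distance 2: (row=2, col=1), (row=3, col=0), (row=3, col=2), (row=4, col=3), (row=5, col=2)
  Distance 3: (row=1, col=1), (row=3, col=3), (row=4, col=4), (row=5, col=3), (row=6, col=2)
  Distance 4: (row=0, col=1), (row=1, col=2), (row=2, col=3), (row=4, col=5), (row=6, col=1), (row=6, col=3)
  Distance 5: (row=0, col=0), (row=1, col=3), (row=3, col=5), (row=4, col=6), (row=5, col=5), (row=6, col=0), (row=6, col=4), (row=7, col=1)
  Distance 6: (row=0, col=3), (row=1, col=4), (row=3, col=6), (row=5, col=0), (row=5, col=6), (row=7, col=0), (row=7, col=4)  <- goal reached here
One shortest path (6 moves): (row=4, col=1) -> (row=4, col=2) -> (row=5, col=2) -> (row=6, col=2) -> (row=6, col=1) -> (row=6, col=0) -> (row=5, col=0)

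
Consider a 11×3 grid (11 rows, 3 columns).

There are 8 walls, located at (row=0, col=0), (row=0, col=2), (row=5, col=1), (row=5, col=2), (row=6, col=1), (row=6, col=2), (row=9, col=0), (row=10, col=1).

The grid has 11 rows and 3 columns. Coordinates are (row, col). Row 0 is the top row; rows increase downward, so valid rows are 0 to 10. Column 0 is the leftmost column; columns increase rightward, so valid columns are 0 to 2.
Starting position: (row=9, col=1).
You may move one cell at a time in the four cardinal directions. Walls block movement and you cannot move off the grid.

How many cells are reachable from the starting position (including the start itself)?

BFS flood-fill from (row=9, col=1):
  Distance 0: (row=9, col=1)
  Distance 1: (row=8, col=1), (row=9, col=2)
  Distance 2: (row=7, col=1), (row=8, col=0), (row=8, col=2), (row=10, col=2)
  Distance 3: (row=7, col=0), (row=7, col=2)
  Distance 4: (row=6, col=0)
  Distance 5: (row=5, col=0)
  Distance 6: (row=4, col=0)
  Distance 7: (row=3, col=0), (row=4, col=1)
  Distance 8: (row=2, col=0), (row=3, col=1), (row=4, col=2)
  Distance 9: (row=1, col=0), (row=2, col=1), (row=3, col=2)
  Distance 10: (row=1, col=1), (row=2, col=2)
  Distance 11: (row=0, col=1), (row=1, col=2)
Total reachable: 24 (grid has 25 open cells total)

Answer: Reachable cells: 24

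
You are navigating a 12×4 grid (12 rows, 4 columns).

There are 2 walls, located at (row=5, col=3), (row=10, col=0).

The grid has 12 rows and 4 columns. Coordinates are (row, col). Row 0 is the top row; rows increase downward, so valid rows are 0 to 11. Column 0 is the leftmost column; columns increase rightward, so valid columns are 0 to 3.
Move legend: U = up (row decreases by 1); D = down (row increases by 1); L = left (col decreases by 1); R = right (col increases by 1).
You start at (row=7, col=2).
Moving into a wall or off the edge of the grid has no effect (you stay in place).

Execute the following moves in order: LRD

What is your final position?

Start: (row=7, col=2)
  L (left): (row=7, col=2) -> (row=7, col=1)
  R (right): (row=7, col=1) -> (row=7, col=2)
  D (down): (row=7, col=2) -> (row=8, col=2)
Final: (row=8, col=2)

Answer: Final position: (row=8, col=2)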